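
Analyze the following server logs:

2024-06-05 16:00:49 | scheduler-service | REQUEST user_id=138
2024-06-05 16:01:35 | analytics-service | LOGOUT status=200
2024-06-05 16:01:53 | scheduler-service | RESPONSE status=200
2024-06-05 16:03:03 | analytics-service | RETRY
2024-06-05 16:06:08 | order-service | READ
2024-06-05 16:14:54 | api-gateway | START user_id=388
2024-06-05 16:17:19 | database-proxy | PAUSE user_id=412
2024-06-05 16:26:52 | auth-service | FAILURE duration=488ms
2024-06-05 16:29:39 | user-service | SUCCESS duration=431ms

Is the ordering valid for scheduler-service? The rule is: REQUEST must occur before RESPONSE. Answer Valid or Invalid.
Valid

To validate ordering:

1. Required order: REQUEST → RESPONSE
2. Rule: REQUEST must occur before RESPONSE
3. Check actual order of events for scheduler-service
4. Result: Valid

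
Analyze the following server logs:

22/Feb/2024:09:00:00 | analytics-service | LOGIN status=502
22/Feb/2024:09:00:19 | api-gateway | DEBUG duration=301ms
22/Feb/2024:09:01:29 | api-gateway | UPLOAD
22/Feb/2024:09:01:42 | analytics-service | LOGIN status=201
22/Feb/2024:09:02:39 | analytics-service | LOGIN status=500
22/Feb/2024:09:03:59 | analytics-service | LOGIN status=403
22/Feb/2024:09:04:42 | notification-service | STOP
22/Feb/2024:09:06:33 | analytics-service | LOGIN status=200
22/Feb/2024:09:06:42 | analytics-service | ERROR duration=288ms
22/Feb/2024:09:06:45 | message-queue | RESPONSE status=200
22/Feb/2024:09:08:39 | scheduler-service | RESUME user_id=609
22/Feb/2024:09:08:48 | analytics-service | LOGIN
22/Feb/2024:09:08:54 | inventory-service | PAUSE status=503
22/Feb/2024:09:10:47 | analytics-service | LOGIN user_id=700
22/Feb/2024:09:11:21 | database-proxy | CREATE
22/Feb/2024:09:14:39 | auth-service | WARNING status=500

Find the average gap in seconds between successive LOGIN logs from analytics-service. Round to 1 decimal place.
107.8

To calculate average interval:

1. Find all LOGIN events for analytics-service in order
2. Calculate time gaps between consecutive events
3. Compute mean of gaps: 647 / 6 = 107.8 seconds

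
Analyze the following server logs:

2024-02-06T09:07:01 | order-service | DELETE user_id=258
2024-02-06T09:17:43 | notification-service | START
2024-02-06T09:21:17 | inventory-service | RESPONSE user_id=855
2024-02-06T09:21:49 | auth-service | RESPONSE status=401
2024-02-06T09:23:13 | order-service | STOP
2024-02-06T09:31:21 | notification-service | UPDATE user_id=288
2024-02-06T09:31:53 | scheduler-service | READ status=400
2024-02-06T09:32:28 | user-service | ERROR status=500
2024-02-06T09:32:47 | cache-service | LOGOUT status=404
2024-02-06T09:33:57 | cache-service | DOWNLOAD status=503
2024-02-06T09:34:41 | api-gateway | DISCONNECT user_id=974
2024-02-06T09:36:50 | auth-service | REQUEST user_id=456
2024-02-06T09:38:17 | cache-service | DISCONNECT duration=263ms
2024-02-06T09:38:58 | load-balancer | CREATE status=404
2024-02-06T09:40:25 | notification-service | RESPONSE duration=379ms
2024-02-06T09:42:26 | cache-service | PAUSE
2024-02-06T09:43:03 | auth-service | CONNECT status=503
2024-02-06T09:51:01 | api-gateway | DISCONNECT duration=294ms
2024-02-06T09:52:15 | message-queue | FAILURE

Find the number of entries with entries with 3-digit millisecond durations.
3

To find matching entries:

1. Pattern to match: entries with 3-digit millisecond durations
2. Scan each log entry for the pattern
3. Count matches: 3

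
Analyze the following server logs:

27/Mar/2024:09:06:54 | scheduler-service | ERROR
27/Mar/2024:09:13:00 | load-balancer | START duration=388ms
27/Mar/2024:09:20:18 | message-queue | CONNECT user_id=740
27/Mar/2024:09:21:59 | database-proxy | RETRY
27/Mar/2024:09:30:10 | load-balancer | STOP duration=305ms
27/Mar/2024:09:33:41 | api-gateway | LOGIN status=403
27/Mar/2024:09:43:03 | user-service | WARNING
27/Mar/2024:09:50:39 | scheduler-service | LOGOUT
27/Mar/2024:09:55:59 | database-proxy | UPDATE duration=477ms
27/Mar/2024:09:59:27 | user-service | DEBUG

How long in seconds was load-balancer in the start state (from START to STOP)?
1030

To calculate state duration:

1. Find START event for load-balancer: 27/Mar/2024:09:13:00
2. Find STOP event for load-balancer: 27/Mar/2024:09:30:10
3. Calculate duration: 27/Mar/2024:09:30:10 - 27/Mar/2024:09:13:00 = 1030 seconds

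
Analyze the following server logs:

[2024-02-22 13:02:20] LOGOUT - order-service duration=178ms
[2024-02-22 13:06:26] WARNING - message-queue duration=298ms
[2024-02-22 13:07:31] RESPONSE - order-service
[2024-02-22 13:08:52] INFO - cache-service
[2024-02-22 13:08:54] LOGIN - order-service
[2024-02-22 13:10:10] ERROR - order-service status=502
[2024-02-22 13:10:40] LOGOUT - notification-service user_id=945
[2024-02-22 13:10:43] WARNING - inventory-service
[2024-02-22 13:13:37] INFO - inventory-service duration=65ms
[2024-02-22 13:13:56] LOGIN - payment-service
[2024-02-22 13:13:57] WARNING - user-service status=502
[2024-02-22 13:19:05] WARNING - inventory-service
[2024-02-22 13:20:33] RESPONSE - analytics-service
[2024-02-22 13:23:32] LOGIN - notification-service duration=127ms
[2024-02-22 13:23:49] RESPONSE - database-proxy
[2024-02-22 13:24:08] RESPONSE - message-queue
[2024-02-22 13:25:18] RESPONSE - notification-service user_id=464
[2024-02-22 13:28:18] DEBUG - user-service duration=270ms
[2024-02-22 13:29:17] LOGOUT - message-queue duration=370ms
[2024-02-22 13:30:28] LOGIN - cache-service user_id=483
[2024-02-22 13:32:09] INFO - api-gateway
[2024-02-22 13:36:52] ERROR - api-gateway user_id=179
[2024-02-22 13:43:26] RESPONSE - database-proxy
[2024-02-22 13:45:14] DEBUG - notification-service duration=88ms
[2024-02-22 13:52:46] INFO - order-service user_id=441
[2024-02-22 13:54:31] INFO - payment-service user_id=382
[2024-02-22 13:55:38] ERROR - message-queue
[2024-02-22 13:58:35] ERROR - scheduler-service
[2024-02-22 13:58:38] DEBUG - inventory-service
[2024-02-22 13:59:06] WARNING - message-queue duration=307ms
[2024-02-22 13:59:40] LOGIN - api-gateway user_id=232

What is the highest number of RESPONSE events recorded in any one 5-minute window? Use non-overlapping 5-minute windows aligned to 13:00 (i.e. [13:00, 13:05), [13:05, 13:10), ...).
3

To find the burst window:

1. Divide the log period into non-overlapping 5-minute windows starting at 13:00
2. Count RESPONSE events in each window
3. Find the window with maximum count
4. Maximum events in a window: 3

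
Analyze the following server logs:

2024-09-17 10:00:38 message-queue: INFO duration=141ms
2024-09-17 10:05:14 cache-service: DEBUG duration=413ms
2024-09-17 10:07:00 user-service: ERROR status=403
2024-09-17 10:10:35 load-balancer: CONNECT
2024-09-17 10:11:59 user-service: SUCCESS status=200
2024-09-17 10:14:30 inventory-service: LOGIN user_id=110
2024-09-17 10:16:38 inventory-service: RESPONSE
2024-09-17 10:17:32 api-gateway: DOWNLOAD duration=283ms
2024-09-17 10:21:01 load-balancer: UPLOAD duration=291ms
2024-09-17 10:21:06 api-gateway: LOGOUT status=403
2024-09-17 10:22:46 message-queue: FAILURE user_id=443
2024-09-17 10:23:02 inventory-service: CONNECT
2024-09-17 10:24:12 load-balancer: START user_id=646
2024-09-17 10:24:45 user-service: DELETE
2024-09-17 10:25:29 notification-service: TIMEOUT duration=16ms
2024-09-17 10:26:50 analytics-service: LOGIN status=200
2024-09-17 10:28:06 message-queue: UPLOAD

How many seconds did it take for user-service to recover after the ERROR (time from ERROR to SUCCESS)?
299

To calculate recovery time:

1. Find ERROR event for user-service: 2024-09-17 10:07:00
2. Find next SUCCESS event for user-service: 2024-09-17 10:11:59
3. Recovery time: 2024-09-17 10:11:59 - 2024-09-17 10:07:00 = 299 seconds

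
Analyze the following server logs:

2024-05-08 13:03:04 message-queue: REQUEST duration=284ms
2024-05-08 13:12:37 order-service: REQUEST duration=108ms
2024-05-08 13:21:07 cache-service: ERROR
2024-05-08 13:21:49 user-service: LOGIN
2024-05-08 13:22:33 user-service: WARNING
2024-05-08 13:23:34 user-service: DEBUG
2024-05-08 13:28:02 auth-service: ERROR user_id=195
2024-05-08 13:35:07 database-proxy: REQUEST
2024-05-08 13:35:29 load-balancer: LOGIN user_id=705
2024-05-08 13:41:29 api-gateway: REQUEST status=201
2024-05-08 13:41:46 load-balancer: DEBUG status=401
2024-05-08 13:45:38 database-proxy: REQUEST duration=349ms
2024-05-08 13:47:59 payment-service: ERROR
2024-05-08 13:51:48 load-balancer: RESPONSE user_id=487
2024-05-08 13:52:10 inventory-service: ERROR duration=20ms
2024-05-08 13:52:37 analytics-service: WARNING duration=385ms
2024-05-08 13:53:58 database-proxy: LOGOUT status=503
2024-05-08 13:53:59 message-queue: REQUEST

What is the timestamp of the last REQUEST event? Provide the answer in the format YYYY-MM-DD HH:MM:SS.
2024-05-08 13:53:59

To find the last event:

1. Filter for all REQUEST events
2. Sort by timestamp
3. Select the last one
4. Timestamp: 2024-05-08 13:53:59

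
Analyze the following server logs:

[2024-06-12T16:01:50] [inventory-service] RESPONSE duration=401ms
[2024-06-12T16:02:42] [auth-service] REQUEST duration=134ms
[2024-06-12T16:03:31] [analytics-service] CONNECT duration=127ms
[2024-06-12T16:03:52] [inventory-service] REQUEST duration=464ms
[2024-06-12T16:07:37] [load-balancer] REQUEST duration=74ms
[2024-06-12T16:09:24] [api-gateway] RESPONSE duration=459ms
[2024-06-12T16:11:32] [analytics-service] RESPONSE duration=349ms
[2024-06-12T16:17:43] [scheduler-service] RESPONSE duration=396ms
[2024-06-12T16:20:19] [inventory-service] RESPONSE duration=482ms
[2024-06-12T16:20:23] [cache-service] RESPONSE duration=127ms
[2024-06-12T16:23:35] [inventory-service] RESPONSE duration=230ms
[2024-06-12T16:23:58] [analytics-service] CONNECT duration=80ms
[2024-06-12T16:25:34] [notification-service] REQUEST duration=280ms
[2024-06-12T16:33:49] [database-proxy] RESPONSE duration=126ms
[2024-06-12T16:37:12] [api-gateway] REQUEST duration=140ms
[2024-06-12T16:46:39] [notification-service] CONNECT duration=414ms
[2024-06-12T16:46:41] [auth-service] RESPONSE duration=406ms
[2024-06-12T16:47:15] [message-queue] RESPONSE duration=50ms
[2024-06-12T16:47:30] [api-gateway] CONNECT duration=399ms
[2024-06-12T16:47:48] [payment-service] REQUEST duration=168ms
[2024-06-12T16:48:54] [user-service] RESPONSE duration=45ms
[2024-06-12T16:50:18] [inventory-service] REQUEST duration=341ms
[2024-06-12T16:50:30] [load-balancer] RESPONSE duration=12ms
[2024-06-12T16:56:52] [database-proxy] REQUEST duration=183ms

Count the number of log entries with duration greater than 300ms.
10

To count timeouts:

1. Threshold: 300ms
2. Extract duration from each log entry
3. Count entries where duration > 300
4. Timeout count: 10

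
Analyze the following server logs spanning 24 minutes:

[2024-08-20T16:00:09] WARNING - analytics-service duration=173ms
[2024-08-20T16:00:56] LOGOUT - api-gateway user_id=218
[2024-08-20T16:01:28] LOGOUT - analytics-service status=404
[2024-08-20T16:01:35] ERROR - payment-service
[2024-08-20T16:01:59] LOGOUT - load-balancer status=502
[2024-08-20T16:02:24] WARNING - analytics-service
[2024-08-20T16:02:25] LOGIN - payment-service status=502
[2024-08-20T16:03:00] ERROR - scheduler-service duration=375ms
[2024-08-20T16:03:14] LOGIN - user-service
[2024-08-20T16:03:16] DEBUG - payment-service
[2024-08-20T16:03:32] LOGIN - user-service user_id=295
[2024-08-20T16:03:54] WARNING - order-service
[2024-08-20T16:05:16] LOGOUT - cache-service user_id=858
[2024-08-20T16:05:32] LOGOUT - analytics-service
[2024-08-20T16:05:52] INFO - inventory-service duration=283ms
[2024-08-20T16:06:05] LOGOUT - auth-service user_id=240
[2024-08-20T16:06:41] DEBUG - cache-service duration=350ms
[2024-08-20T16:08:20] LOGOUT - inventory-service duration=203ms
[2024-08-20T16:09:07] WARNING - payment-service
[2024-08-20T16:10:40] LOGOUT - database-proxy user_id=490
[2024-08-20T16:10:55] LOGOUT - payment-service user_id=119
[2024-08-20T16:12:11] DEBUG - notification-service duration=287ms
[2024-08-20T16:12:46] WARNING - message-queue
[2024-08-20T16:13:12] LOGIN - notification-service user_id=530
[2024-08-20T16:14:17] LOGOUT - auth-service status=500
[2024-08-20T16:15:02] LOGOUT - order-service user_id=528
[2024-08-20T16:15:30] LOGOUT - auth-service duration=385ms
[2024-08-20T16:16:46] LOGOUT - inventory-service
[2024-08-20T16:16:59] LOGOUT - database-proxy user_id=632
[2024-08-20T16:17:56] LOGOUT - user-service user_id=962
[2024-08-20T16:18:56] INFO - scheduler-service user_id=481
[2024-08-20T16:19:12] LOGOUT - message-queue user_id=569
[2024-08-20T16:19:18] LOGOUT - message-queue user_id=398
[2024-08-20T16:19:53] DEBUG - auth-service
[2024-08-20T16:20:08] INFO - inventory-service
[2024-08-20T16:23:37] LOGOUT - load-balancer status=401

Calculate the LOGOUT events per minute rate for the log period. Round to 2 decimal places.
0.75

To calculate the rate:

1. Count total LOGOUT events: 18
2. Total time period: 24 minutes
3. Rate = 18 / 24 = 0.75 events per minute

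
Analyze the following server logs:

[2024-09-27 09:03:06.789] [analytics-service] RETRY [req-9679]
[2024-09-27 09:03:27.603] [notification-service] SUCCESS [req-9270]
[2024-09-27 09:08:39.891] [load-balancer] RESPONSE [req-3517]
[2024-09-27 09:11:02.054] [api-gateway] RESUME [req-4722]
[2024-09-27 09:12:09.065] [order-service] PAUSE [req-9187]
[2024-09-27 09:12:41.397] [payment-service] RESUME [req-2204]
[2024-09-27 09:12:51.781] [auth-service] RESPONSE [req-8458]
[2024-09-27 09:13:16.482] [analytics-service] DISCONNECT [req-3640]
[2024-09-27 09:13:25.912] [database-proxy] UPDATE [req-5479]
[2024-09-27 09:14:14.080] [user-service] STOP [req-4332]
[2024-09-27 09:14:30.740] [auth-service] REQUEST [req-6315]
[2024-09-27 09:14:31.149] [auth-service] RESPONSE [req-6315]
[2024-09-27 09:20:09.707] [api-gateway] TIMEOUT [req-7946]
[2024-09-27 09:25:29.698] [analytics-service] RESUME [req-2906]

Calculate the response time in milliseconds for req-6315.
409

To calculate latency:

1. Find REQUEST with id req-6315: 2024-09-27 09:14:30.740
2. Find RESPONSE with id req-6315: 2024-09-27 09:14:31.149
3. Latency: 2024-09-27 09:14:31.149 - 2024-09-27 09:14:30.740 = 409ms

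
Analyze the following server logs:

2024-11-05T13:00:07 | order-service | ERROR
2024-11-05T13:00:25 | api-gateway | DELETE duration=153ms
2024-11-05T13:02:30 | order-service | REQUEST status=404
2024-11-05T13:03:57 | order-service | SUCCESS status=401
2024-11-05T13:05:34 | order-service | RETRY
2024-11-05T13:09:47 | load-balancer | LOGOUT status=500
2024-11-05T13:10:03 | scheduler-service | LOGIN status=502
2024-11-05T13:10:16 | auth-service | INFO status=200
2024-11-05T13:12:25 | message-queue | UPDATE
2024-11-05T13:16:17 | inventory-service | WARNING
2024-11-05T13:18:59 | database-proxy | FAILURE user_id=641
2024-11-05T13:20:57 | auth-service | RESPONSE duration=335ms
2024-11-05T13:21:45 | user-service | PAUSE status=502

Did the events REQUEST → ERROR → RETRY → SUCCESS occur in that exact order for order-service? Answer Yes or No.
No

To verify sequence order:

1. Find all events in sequence REQUEST → ERROR → RETRY → SUCCESS for order-service
2. Extract their timestamps
3. Check if timestamps are in ascending order
4. Result: No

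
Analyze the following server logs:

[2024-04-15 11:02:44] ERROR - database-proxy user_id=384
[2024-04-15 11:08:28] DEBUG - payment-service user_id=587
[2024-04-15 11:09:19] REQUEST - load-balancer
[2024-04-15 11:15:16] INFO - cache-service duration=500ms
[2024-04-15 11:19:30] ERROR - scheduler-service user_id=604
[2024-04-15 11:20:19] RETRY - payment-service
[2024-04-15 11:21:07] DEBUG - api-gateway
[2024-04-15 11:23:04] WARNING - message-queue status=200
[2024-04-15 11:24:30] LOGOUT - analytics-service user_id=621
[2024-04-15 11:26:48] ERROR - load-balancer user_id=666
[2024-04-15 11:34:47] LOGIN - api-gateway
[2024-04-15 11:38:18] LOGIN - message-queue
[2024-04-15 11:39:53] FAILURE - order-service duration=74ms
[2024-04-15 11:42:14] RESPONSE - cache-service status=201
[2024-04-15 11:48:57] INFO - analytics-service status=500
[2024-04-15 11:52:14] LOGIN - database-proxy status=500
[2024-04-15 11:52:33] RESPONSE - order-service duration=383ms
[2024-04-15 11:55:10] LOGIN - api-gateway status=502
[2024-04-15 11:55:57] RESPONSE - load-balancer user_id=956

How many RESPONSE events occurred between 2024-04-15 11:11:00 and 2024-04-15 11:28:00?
0

To count events in the time window:

1. Window boundaries: 2024-04-15 11:11:00 to 2024-04-15 11:28:00
2. Filter for RESPONSE events within this window
3. Count matching events: 0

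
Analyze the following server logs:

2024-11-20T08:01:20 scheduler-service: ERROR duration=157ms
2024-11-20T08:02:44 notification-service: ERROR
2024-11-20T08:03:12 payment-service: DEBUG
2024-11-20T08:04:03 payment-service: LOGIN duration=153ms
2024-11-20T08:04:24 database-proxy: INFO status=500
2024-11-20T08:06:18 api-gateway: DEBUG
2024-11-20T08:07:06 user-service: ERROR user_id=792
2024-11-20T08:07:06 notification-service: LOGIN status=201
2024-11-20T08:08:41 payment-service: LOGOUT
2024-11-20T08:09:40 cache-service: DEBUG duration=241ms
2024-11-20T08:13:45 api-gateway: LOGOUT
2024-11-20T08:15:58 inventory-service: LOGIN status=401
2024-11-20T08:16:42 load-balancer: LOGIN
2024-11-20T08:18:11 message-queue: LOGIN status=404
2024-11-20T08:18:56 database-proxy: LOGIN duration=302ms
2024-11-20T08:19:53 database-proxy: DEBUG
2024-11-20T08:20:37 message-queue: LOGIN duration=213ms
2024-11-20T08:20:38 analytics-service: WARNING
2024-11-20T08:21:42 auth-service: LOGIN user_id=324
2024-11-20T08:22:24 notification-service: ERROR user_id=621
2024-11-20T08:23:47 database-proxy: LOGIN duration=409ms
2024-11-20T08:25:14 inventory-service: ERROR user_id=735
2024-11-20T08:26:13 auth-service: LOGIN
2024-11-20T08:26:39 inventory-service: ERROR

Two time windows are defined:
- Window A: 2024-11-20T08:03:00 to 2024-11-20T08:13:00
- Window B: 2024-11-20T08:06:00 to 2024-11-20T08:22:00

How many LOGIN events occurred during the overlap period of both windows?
1

To find overlap events:

1. Window A: 2024-11-20T08:03:00 to 2024-11-20T08:13:00
2. Window B: 2024-11-20T08:06:00 to 2024-11-20T08:22:00
3. Overlap period: 2024-11-20T08:06:00 to 2024-11-20T08:13:00
4. Count LOGIN events in overlap: 1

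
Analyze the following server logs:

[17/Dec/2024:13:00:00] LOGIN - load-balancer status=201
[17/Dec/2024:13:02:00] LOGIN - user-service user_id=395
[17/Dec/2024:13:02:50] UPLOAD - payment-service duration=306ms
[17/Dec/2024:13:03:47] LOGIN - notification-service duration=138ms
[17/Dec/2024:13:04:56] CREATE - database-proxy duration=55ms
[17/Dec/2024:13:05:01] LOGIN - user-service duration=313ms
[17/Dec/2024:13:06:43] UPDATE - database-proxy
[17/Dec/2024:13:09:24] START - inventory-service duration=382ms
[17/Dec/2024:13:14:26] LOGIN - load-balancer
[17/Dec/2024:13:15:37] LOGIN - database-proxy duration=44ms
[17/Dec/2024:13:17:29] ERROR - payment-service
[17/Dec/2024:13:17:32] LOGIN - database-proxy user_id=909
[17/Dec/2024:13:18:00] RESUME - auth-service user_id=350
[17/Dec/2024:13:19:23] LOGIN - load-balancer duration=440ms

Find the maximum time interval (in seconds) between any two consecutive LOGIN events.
565

To find the longest gap:

1. Extract all LOGIN events in chronological order
2. Calculate time differences between consecutive events
3. Find the maximum difference
4. Longest gap: 565 seconds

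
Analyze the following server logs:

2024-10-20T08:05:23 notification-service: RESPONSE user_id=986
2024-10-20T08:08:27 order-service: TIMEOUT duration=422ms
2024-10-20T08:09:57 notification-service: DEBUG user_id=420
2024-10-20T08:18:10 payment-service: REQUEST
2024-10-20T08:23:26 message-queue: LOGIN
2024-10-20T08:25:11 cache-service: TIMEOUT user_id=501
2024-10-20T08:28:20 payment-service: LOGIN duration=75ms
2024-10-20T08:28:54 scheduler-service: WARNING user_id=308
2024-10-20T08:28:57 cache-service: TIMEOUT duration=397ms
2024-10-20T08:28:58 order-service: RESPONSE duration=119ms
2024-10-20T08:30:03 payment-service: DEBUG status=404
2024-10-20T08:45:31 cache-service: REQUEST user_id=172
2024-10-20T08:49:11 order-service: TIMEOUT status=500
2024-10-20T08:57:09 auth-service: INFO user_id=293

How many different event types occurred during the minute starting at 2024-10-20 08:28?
4

To count unique event types:

1. Filter events in the minute starting at 2024-10-20 08:28
2. Extract event types from matching entries
3. Count unique types: 4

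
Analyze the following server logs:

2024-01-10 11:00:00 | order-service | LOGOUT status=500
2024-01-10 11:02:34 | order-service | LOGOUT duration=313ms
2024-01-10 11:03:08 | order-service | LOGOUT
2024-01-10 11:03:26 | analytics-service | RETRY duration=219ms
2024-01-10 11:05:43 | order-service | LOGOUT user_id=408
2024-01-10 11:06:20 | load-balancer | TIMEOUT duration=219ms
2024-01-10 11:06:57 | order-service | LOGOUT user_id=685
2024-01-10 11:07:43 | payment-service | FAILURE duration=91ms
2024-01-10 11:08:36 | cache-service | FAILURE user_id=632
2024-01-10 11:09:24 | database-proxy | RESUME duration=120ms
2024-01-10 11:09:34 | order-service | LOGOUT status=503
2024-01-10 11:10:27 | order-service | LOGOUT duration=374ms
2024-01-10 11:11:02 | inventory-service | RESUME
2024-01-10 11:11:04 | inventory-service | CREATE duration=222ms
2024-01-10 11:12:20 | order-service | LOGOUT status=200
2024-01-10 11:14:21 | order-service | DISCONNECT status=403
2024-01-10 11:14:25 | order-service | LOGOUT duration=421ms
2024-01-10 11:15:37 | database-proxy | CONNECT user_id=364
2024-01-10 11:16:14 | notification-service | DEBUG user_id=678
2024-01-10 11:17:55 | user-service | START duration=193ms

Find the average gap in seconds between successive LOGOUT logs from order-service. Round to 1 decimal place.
108.1

To calculate average interval:

1. Find all LOGOUT events for order-service in order
2. Calculate time gaps between consecutive events
3. Compute mean of gaps: 865 / 8 = 108.1 seconds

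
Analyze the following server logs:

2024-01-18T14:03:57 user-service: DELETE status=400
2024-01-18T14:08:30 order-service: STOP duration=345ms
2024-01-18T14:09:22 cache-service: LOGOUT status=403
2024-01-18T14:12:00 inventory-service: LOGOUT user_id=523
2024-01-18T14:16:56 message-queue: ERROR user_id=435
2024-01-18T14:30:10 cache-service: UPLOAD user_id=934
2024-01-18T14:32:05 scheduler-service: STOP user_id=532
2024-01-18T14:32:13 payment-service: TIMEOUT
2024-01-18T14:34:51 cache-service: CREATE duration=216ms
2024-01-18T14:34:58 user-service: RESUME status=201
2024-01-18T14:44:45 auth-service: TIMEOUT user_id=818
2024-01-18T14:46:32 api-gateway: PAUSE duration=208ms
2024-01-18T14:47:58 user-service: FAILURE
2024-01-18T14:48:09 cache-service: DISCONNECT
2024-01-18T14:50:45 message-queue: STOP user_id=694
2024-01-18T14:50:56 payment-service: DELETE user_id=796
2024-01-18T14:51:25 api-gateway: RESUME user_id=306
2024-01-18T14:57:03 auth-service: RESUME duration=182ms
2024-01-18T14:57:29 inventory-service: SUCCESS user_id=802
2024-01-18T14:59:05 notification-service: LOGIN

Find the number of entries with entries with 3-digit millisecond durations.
4

To find matching entries:

1. Pattern to match: entries with 3-digit millisecond durations
2. Scan each log entry for the pattern
3. Count matches: 4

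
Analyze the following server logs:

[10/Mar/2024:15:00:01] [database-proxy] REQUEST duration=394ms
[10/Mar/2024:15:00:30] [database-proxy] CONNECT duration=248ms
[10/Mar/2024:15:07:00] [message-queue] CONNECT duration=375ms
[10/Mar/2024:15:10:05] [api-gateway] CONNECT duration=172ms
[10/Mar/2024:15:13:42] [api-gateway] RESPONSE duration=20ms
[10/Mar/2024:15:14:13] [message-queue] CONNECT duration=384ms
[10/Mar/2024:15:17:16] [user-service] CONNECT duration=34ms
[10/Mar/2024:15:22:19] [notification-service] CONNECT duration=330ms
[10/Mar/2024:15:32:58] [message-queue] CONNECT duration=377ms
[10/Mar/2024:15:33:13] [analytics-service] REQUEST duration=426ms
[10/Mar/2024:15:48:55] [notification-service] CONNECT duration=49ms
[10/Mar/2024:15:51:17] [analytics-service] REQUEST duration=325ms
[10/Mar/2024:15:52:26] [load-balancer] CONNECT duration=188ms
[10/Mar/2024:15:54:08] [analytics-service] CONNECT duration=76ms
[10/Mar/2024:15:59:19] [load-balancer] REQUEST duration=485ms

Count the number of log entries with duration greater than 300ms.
8

To count timeouts:

1. Threshold: 300ms
2. Extract duration from each log entry
3. Count entries where duration > 300
4. Timeout count: 8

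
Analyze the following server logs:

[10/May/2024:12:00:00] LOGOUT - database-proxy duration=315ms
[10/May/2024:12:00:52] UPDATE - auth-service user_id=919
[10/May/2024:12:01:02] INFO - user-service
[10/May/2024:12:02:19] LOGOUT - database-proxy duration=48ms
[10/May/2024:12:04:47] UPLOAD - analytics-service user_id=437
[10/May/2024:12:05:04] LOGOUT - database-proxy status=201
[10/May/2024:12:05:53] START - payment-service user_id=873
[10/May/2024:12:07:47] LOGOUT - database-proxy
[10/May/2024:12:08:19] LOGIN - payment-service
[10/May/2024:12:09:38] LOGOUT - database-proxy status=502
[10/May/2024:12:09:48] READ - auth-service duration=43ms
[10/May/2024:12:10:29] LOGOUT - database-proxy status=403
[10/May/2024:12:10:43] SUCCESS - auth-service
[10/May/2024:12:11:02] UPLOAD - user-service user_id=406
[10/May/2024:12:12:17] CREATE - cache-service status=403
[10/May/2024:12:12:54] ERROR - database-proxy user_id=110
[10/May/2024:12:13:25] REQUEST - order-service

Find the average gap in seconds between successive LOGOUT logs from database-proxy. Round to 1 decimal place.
125.8

To calculate average interval:

1. Find all LOGOUT events for database-proxy in order
2. Calculate time gaps between consecutive events
3. Compute mean of gaps: 629 / 5 = 125.8 seconds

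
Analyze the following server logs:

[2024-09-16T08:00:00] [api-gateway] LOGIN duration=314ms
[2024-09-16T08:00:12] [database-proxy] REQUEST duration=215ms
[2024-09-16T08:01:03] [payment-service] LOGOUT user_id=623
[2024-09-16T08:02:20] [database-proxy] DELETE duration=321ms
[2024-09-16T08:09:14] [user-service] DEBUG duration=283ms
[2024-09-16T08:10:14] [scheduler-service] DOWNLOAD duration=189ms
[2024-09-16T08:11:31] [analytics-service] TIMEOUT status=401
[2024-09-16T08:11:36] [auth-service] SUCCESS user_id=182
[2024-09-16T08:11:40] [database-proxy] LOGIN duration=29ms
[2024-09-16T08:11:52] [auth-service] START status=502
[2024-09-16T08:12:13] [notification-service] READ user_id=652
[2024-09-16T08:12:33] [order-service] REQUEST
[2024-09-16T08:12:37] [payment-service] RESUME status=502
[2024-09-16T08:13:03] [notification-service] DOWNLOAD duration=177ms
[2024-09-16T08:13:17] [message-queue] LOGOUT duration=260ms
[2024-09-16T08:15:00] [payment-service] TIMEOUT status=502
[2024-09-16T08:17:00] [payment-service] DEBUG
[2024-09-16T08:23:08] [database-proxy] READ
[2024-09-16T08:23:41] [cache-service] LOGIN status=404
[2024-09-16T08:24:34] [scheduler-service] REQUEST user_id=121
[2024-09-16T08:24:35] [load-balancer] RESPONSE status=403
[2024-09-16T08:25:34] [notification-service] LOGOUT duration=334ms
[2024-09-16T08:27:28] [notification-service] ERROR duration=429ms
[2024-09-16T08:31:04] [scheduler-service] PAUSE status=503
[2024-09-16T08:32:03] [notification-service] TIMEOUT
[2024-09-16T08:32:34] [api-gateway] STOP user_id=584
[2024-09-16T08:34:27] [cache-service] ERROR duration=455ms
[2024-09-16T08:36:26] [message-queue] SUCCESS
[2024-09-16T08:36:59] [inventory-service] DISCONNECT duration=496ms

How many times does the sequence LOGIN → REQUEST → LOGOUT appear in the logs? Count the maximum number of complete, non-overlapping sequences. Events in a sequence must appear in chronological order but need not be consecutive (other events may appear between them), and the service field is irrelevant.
3

To count sequences:

1. Look for pattern: LOGIN → REQUEST → LOGOUT
2. Greedily scan the log in chronological order, matching each sequence element in turn (ignoring service)
3. Each time the full pattern completes, increment the count and restart matching from the next event
4. Complete non-overlapping sequences found: 3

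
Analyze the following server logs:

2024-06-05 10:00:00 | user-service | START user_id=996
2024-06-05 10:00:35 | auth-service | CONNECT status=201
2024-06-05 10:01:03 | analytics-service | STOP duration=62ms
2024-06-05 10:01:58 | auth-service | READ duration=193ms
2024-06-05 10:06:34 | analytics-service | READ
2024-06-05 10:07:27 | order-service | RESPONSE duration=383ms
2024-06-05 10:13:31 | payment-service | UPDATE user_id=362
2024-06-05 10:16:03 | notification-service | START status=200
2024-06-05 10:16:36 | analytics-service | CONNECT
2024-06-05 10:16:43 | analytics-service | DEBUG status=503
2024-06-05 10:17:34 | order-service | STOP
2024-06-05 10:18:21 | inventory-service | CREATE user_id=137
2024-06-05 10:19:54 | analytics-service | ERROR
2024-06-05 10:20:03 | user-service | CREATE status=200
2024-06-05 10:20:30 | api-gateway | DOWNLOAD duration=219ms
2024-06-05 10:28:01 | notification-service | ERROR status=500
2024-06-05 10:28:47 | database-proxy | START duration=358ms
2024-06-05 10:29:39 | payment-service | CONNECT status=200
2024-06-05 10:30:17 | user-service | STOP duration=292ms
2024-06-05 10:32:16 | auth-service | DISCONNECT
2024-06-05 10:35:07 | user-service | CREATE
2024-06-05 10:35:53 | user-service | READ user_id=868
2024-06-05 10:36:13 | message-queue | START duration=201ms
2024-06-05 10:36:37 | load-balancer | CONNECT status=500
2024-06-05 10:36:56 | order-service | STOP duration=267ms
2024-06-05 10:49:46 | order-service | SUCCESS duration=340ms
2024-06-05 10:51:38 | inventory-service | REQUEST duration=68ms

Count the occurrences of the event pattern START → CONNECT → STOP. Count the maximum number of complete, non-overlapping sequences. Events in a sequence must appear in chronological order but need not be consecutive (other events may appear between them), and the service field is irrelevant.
4

To count sequences:

1. Look for pattern: START → CONNECT → STOP
2. Greedily scan the log in chronological order, matching each sequence element in turn (ignoring service)
3. Each time the full pattern completes, increment the count and restart matching from the next event
4. Complete non-overlapping sequences found: 4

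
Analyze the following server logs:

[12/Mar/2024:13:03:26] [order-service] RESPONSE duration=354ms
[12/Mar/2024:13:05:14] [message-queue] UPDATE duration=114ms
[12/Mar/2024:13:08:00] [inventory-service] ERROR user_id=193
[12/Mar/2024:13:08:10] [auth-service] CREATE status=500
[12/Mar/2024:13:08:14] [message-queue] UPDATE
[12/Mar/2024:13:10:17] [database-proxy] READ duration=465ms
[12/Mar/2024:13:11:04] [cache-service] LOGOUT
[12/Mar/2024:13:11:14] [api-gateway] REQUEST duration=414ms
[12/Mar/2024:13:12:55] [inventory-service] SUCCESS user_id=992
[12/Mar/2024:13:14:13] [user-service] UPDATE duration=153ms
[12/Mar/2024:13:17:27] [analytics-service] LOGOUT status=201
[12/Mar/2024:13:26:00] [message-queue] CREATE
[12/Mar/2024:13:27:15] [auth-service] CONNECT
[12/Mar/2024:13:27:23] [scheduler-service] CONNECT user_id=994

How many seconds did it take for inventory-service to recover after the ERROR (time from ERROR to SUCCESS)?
295

To calculate recovery time:

1. Find ERROR event for inventory-service: 12/Mar/2024:13:08:00
2. Find next SUCCESS event for inventory-service: 12/Mar/2024:13:12:55
3. Recovery time: 12/Mar/2024:13:12:55 - 12/Mar/2024:13:08:00 = 295 seconds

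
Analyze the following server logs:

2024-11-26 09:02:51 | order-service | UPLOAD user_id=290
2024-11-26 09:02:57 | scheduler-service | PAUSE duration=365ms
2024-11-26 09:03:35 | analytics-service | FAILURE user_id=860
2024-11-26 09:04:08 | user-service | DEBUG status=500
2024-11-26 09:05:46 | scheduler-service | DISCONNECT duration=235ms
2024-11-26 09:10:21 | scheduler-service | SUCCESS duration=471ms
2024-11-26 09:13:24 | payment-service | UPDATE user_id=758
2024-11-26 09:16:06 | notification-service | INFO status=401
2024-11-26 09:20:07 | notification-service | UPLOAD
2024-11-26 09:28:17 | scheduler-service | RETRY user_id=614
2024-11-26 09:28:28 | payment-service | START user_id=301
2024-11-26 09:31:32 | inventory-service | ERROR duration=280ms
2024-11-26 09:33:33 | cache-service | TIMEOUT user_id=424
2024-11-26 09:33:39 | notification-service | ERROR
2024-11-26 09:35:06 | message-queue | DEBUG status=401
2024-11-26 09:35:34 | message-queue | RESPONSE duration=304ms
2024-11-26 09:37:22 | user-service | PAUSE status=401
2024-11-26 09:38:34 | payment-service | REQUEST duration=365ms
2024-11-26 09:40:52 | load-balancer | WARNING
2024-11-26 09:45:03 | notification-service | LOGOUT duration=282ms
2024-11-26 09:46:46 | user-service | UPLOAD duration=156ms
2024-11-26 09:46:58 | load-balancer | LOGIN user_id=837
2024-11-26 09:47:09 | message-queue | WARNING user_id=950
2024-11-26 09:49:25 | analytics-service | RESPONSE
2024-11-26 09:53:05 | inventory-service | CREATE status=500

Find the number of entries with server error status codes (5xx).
2

To find matching entries:

1. Pattern to match: server error status codes (5xx)
2. Scan each log entry for the pattern
3. Count matches: 2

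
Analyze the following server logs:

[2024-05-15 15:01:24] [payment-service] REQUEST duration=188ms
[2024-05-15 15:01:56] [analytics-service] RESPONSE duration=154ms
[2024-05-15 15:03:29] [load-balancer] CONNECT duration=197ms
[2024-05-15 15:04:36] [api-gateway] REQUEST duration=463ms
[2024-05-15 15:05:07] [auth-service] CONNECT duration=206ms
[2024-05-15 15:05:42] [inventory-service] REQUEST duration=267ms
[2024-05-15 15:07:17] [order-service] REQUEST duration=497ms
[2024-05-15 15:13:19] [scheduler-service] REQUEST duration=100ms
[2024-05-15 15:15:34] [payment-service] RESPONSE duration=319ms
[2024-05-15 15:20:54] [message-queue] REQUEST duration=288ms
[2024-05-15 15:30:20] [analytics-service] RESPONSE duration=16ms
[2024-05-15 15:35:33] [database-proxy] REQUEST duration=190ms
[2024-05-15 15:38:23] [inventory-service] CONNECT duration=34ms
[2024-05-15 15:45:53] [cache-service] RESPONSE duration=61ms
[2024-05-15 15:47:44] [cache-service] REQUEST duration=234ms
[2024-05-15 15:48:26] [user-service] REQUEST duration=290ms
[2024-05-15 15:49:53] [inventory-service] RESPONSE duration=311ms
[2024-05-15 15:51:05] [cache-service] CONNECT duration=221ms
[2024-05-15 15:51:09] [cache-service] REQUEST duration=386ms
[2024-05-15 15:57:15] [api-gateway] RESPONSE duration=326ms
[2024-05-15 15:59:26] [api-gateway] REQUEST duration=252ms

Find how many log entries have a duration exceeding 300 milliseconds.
6

To count timeouts:

1. Threshold: 300ms
2. Extract duration from each log entry
3. Count entries where duration > 300
4. Timeout count: 6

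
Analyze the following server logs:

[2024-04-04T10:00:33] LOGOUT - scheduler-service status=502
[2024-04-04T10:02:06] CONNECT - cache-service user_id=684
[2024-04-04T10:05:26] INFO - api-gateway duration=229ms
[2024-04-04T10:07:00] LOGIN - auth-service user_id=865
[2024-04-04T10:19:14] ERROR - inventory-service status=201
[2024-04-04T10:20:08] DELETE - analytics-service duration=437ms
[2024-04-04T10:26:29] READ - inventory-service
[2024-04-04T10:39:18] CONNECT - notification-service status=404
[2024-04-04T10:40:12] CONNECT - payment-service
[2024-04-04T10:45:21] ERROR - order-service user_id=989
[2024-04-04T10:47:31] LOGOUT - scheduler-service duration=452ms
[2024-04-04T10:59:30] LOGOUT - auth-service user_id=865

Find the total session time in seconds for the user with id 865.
3150

To calculate session duration:

1. Find LOGIN event for user_id=865: 2024-04-04T10:07:00
2. Find LOGOUT event for user_id=865: 2024-04-04T10:59:30
3. Session duration: 2024-04-04T10:59:30 - 2024-04-04T10:07:00 = 3150 seconds (52 minutes)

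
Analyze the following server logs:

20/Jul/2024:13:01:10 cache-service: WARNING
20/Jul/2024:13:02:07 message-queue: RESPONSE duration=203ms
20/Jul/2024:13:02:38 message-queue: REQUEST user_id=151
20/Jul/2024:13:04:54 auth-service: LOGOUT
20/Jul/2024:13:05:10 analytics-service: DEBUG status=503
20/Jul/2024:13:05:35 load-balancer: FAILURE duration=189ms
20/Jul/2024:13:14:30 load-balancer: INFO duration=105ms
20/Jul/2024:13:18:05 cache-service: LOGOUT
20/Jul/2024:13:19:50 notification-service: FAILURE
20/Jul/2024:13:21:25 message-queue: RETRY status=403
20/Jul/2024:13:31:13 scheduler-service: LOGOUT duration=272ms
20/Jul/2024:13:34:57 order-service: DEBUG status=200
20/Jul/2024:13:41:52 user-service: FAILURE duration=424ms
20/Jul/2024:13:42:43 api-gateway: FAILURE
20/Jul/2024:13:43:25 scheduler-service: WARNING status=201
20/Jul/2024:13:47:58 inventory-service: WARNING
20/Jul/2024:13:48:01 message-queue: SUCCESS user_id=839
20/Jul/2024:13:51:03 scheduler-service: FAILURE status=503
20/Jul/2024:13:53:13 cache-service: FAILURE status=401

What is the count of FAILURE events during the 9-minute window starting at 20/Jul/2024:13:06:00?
0

To count events in the time window:

1. Window boundaries: 20/Jul/2024:13:06:00 to 20/Jul/2024:13:15:00
2. Filter for FAILURE events within this window
3. Count matching events: 0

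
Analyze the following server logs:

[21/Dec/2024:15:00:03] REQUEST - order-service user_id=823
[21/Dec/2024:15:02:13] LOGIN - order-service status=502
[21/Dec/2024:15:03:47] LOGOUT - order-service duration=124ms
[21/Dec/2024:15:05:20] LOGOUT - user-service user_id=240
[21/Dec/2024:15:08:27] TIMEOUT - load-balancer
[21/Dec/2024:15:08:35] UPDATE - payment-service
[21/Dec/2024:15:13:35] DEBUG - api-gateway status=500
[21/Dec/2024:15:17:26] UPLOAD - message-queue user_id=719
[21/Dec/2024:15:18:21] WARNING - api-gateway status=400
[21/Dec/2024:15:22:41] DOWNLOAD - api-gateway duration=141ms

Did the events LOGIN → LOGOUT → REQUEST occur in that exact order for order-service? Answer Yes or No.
No

To verify sequence order:

1. Find all events in sequence LOGIN → LOGOUT → REQUEST for order-service
2. Extract their timestamps
3. Check if timestamps are in ascending order
4. Result: No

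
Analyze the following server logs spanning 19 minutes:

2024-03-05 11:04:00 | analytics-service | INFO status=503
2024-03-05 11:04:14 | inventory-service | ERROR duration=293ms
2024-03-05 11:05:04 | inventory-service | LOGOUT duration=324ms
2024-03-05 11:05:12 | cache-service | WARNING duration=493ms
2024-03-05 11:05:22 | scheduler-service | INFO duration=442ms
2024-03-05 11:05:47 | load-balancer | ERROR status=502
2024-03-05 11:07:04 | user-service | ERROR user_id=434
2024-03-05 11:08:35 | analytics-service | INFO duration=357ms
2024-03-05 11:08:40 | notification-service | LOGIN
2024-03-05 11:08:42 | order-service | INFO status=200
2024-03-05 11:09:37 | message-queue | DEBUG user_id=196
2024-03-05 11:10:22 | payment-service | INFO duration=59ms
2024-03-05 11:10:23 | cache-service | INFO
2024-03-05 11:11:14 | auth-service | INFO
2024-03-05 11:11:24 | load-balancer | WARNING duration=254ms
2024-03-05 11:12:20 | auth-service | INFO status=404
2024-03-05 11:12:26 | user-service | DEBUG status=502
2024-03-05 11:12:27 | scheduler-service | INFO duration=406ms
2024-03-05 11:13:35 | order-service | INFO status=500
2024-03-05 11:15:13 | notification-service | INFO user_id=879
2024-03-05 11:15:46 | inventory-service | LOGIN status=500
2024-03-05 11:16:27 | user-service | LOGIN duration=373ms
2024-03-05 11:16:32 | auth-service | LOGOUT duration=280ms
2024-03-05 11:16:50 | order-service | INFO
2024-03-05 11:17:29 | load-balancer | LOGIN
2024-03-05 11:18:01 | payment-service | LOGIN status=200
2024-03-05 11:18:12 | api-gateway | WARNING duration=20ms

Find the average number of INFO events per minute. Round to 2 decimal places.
0.63

To calculate the rate:

1. Count total INFO events: 12
2. Total time period: 19 minutes
3. Rate = 12 / 19 = 0.63 events per minute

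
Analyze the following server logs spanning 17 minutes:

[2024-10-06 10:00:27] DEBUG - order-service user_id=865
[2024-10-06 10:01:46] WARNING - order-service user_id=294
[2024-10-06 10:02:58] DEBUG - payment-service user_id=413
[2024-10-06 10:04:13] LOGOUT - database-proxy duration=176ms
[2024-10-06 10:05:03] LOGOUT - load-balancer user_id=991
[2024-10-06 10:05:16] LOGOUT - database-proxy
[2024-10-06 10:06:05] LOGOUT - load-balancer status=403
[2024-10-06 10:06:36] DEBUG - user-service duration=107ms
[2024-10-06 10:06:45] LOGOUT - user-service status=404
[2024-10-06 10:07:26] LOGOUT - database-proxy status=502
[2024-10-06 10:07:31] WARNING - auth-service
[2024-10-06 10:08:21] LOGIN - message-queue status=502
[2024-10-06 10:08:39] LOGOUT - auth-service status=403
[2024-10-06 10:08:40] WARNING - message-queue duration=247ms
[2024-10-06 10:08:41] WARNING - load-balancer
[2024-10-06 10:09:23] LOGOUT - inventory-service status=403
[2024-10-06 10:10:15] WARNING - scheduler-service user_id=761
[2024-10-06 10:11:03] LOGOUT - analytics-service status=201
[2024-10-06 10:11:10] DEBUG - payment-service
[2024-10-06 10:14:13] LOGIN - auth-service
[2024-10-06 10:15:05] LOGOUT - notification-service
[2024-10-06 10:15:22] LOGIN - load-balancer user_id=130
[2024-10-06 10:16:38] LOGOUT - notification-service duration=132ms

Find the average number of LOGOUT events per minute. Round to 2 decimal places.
0.65

To calculate the rate:

1. Count total LOGOUT events: 11
2. Total time period: 17 minutes
3. Rate = 11 / 17 = 0.65 events per minute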